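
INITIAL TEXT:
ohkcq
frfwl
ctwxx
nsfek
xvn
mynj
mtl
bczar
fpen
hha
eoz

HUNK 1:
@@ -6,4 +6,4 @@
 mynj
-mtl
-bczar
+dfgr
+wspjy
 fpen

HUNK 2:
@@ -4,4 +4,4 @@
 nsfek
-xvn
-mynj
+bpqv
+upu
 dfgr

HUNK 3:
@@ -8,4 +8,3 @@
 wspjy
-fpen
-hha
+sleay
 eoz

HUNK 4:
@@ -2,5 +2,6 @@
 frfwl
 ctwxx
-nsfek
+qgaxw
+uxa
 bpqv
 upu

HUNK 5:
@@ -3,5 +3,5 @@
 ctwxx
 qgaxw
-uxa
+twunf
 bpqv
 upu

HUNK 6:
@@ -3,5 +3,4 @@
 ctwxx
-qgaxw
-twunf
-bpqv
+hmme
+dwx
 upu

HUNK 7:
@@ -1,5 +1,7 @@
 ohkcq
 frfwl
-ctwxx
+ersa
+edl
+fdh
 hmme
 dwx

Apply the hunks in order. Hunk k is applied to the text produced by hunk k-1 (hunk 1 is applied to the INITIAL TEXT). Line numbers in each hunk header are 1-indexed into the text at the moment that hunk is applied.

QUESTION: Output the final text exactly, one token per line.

Answer: ohkcq
frfwl
ersa
edl
fdh
hmme
dwx
upu
dfgr
wspjy
sleay
eoz

Derivation:
Hunk 1: at line 6 remove [mtl,bczar] add [dfgr,wspjy] -> 11 lines: ohkcq frfwl ctwxx nsfek xvn mynj dfgr wspjy fpen hha eoz
Hunk 2: at line 4 remove [xvn,mynj] add [bpqv,upu] -> 11 lines: ohkcq frfwl ctwxx nsfek bpqv upu dfgr wspjy fpen hha eoz
Hunk 3: at line 8 remove [fpen,hha] add [sleay] -> 10 lines: ohkcq frfwl ctwxx nsfek bpqv upu dfgr wspjy sleay eoz
Hunk 4: at line 2 remove [nsfek] add [qgaxw,uxa] -> 11 lines: ohkcq frfwl ctwxx qgaxw uxa bpqv upu dfgr wspjy sleay eoz
Hunk 5: at line 3 remove [uxa] add [twunf] -> 11 lines: ohkcq frfwl ctwxx qgaxw twunf bpqv upu dfgr wspjy sleay eoz
Hunk 6: at line 3 remove [qgaxw,twunf,bpqv] add [hmme,dwx] -> 10 lines: ohkcq frfwl ctwxx hmme dwx upu dfgr wspjy sleay eoz
Hunk 7: at line 1 remove [ctwxx] add [ersa,edl,fdh] -> 12 lines: ohkcq frfwl ersa edl fdh hmme dwx upu dfgr wspjy sleay eoz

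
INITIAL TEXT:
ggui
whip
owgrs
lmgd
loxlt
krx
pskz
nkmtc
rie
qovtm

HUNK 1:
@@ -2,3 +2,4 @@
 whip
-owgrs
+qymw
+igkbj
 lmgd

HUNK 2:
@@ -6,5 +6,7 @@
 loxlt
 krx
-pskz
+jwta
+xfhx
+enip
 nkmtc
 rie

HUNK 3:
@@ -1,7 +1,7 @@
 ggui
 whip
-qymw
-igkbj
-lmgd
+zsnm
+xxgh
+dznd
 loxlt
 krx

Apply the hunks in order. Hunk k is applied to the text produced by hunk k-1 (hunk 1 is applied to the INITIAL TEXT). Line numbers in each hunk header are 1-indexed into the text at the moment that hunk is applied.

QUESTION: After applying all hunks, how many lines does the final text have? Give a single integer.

Hunk 1: at line 2 remove [owgrs] add [qymw,igkbj] -> 11 lines: ggui whip qymw igkbj lmgd loxlt krx pskz nkmtc rie qovtm
Hunk 2: at line 6 remove [pskz] add [jwta,xfhx,enip] -> 13 lines: ggui whip qymw igkbj lmgd loxlt krx jwta xfhx enip nkmtc rie qovtm
Hunk 3: at line 1 remove [qymw,igkbj,lmgd] add [zsnm,xxgh,dznd] -> 13 lines: ggui whip zsnm xxgh dznd loxlt krx jwta xfhx enip nkmtc rie qovtm
Final line count: 13

Answer: 13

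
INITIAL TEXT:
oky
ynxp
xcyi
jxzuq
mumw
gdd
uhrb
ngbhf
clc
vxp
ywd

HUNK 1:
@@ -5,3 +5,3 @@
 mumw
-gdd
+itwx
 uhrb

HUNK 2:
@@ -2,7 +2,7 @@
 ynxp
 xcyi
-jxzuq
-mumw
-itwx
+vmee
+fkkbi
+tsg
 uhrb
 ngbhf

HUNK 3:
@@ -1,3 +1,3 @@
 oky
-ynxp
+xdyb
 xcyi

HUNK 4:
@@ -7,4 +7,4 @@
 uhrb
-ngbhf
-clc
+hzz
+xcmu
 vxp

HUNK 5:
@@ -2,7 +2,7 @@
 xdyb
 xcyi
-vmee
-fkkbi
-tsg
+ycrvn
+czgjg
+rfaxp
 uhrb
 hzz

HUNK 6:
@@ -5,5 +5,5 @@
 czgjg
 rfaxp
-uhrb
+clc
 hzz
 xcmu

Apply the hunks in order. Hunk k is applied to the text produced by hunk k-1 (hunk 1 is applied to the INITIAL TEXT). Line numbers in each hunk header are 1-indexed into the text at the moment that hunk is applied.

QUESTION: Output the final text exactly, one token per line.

Hunk 1: at line 5 remove [gdd] add [itwx] -> 11 lines: oky ynxp xcyi jxzuq mumw itwx uhrb ngbhf clc vxp ywd
Hunk 2: at line 2 remove [jxzuq,mumw,itwx] add [vmee,fkkbi,tsg] -> 11 lines: oky ynxp xcyi vmee fkkbi tsg uhrb ngbhf clc vxp ywd
Hunk 3: at line 1 remove [ynxp] add [xdyb] -> 11 lines: oky xdyb xcyi vmee fkkbi tsg uhrb ngbhf clc vxp ywd
Hunk 4: at line 7 remove [ngbhf,clc] add [hzz,xcmu] -> 11 lines: oky xdyb xcyi vmee fkkbi tsg uhrb hzz xcmu vxp ywd
Hunk 5: at line 2 remove [vmee,fkkbi,tsg] add [ycrvn,czgjg,rfaxp] -> 11 lines: oky xdyb xcyi ycrvn czgjg rfaxp uhrb hzz xcmu vxp ywd
Hunk 6: at line 5 remove [uhrb] add [clc] -> 11 lines: oky xdyb xcyi ycrvn czgjg rfaxp clc hzz xcmu vxp ywd

Answer: oky
xdyb
xcyi
ycrvn
czgjg
rfaxp
clc
hzz
xcmu
vxp
ywd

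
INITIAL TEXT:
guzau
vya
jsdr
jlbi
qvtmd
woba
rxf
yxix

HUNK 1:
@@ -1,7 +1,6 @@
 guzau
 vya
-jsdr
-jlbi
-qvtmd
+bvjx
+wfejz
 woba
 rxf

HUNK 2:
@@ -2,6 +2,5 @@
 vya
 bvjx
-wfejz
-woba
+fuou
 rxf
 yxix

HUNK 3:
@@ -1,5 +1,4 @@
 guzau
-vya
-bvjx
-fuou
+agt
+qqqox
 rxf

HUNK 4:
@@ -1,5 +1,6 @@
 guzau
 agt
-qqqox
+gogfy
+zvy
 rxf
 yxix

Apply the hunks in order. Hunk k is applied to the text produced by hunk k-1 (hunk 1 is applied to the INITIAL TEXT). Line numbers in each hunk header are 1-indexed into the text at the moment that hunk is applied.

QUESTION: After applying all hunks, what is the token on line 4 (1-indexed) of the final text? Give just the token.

Answer: zvy

Derivation:
Hunk 1: at line 1 remove [jsdr,jlbi,qvtmd] add [bvjx,wfejz] -> 7 lines: guzau vya bvjx wfejz woba rxf yxix
Hunk 2: at line 2 remove [wfejz,woba] add [fuou] -> 6 lines: guzau vya bvjx fuou rxf yxix
Hunk 3: at line 1 remove [vya,bvjx,fuou] add [agt,qqqox] -> 5 lines: guzau agt qqqox rxf yxix
Hunk 4: at line 1 remove [qqqox] add [gogfy,zvy] -> 6 lines: guzau agt gogfy zvy rxf yxix
Final line 4: zvy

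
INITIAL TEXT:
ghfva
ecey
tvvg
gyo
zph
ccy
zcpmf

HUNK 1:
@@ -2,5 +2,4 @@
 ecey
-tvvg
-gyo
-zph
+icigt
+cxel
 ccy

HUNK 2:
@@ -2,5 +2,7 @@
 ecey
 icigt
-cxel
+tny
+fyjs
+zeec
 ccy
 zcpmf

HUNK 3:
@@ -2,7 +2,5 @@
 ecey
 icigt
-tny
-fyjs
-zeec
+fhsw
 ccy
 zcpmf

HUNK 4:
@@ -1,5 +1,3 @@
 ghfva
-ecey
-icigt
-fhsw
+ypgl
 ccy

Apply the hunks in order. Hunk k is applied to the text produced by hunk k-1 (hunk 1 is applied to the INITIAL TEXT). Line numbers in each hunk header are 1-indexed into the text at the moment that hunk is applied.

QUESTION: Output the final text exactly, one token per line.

Answer: ghfva
ypgl
ccy
zcpmf

Derivation:
Hunk 1: at line 2 remove [tvvg,gyo,zph] add [icigt,cxel] -> 6 lines: ghfva ecey icigt cxel ccy zcpmf
Hunk 2: at line 2 remove [cxel] add [tny,fyjs,zeec] -> 8 lines: ghfva ecey icigt tny fyjs zeec ccy zcpmf
Hunk 3: at line 2 remove [tny,fyjs,zeec] add [fhsw] -> 6 lines: ghfva ecey icigt fhsw ccy zcpmf
Hunk 4: at line 1 remove [ecey,icigt,fhsw] add [ypgl] -> 4 lines: ghfva ypgl ccy zcpmf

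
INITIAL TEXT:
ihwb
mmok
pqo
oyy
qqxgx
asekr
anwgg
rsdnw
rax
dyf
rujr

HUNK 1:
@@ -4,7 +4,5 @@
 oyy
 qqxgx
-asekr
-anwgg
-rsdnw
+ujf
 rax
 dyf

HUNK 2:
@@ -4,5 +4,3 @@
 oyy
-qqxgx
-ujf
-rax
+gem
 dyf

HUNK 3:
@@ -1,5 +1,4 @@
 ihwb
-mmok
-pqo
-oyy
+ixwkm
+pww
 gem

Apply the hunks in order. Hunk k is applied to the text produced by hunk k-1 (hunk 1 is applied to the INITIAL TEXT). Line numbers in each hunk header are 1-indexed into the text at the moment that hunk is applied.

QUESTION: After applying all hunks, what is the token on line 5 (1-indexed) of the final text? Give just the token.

Answer: dyf

Derivation:
Hunk 1: at line 4 remove [asekr,anwgg,rsdnw] add [ujf] -> 9 lines: ihwb mmok pqo oyy qqxgx ujf rax dyf rujr
Hunk 2: at line 4 remove [qqxgx,ujf,rax] add [gem] -> 7 lines: ihwb mmok pqo oyy gem dyf rujr
Hunk 3: at line 1 remove [mmok,pqo,oyy] add [ixwkm,pww] -> 6 lines: ihwb ixwkm pww gem dyf rujr
Final line 5: dyf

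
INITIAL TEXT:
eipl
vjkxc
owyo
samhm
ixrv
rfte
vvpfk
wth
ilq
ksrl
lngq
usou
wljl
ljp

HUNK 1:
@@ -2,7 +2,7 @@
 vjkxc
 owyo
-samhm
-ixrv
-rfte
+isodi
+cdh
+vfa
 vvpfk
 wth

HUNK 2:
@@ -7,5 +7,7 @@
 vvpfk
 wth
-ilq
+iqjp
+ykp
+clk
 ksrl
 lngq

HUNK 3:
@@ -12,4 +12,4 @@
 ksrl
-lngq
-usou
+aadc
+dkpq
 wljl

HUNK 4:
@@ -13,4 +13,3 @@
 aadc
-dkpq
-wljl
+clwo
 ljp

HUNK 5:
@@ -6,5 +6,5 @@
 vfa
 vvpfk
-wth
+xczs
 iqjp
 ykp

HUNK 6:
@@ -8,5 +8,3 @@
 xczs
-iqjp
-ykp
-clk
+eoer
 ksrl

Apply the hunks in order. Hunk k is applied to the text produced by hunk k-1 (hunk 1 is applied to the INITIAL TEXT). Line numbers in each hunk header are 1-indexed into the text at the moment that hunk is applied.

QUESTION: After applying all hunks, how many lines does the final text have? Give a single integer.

Answer: 13

Derivation:
Hunk 1: at line 2 remove [samhm,ixrv,rfte] add [isodi,cdh,vfa] -> 14 lines: eipl vjkxc owyo isodi cdh vfa vvpfk wth ilq ksrl lngq usou wljl ljp
Hunk 2: at line 7 remove [ilq] add [iqjp,ykp,clk] -> 16 lines: eipl vjkxc owyo isodi cdh vfa vvpfk wth iqjp ykp clk ksrl lngq usou wljl ljp
Hunk 3: at line 12 remove [lngq,usou] add [aadc,dkpq] -> 16 lines: eipl vjkxc owyo isodi cdh vfa vvpfk wth iqjp ykp clk ksrl aadc dkpq wljl ljp
Hunk 4: at line 13 remove [dkpq,wljl] add [clwo] -> 15 lines: eipl vjkxc owyo isodi cdh vfa vvpfk wth iqjp ykp clk ksrl aadc clwo ljp
Hunk 5: at line 6 remove [wth] add [xczs] -> 15 lines: eipl vjkxc owyo isodi cdh vfa vvpfk xczs iqjp ykp clk ksrl aadc clwo ljp
Hunk 6: at line 8 remove [iqjp,ykp,clk] add [eoer] -> 13 lines: eipl vjkxc owyo isodi cdh vfa vvpfk xczs eoer ksrl aadc clwo ljp
Final line count: 13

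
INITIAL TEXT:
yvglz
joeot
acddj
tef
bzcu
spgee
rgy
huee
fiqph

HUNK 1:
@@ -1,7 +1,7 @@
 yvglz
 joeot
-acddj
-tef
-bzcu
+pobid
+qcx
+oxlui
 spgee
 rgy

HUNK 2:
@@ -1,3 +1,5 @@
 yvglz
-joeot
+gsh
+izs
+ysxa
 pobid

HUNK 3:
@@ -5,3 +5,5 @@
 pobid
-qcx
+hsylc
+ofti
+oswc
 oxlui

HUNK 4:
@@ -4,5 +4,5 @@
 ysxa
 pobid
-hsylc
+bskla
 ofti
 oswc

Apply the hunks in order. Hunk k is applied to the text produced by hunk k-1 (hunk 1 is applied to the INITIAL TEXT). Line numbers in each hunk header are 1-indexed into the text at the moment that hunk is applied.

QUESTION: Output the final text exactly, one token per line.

Hunk 1: at line 1 remove [acddj,tef,bzcu] add [pobid,qcx,oxlui] -> 9 lines: yvglz joeot pobid qcx oxlui spgee rgy huee fiqph
Hunk 2: at line 1 remove [joeot] add [gsh,izs,ysxa] -> 11 lines: yvglz gsh izs ysxa pobid qcx oxlui spgee rgy huee fiqph
Hunk 3: at line 5 remove [qcx] add [hsylc,ofti,oswc] -> 13 lines: yvglz gsh izs ysxa pobid hsylc ofti oswc oxlui spgee rgy huee fiqph
Hunk 4: at line 4 remove [hsylc] add [bskla] -> 13 lines: yvglz gsh izs ysxa pobid bskla ofti oswc oxlui spgee rgy huee fiqph

Answer: yvglz
gsh
izs
ysxa
pobid
bskla
ofti
oswc
oxlui
spgee
rgy
huee
fiqph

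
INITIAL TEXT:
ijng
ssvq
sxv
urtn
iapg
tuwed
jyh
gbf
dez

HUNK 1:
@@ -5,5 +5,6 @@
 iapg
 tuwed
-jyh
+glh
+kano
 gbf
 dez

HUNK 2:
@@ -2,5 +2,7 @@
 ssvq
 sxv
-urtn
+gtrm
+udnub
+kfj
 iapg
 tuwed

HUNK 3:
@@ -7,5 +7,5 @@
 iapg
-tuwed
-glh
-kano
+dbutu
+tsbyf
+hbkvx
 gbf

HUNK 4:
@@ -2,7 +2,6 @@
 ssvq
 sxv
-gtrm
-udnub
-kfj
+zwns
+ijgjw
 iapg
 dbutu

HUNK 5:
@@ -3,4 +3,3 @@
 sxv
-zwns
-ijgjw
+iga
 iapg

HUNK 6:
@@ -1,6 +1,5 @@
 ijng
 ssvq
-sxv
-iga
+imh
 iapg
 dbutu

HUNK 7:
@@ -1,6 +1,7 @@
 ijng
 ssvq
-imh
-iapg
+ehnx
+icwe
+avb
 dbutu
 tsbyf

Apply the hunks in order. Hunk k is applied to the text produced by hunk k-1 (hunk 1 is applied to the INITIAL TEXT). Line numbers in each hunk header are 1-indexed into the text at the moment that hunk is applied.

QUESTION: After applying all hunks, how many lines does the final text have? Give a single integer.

Hunk 1: at line 5 remove [jyh] add [glh,kano] -> 10 lines: ijng ssvq sxv urtn iapg tuwed glh kano gbf dez
Hunk 2: at line 2 remove [urtn] add [gtrm,udnub,kfj] -> 12 lines: ijng ssvq sxv gtrm udnub kfj iapg tuwed glh kano gbf dez
Hunk 3: at line 7 remove [tuwed,glh,kano] add [dbutu,tsbyf,hbkvx] -> 12 lines: ijng ssvq sxv gtrm udnub kfj iapg dbutu tsbyf hbkvx gbf dez
Hunk 4: at line 2 remove [gtrm,udnub,kfj] add [zwns,ijgjw] -> 11 lines: ijng ssvq sxv zwns ijgjw iapg dbutu tsbyf hbkvx gbf dez
Hunk 5: at line 3 remove [zwns,ijgjw] add [iga] -> 10 lines: ijng ssvq sxv iga iapg dbutu tsbyf hbkvx gbf dez
Hunk 6: at line 1 remove [sxv,iga] add [imh] -> 9 lines: ijng ssvq imh iapg dbutu tsbyf hbkvx gbf dez
Hunk 7: at line 1 remove [imh,iapg] add [ehnx,icwe,avb] -> 10 lines: ijng ssvq ehnx icwe avb dbutu tsbyf hbkvx gbf dez
Final line count: 10

Answer: 10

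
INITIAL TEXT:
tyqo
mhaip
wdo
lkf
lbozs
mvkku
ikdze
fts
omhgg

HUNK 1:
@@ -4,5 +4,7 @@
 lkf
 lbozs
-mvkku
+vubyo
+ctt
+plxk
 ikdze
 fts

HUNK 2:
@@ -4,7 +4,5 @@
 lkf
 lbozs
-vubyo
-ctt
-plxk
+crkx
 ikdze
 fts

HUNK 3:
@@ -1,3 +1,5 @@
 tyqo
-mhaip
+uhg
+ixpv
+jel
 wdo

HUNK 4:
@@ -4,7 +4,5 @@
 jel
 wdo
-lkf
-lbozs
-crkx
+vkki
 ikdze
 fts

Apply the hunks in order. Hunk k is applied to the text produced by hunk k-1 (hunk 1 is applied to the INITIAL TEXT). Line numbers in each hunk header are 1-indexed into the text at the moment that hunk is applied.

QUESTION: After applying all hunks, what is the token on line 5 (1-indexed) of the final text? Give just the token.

Hunk 1: at line 4 remove [mvkku] add [vubyo,ctt,plxk] -> 11 lines: tyqo mhaip wdo lkf lbozs vubyo ctt plxk ikdze fts omhgg
Hunk 2: at line 4 remove [vubyo,ctt,plxk] add [crkx] -> 9 lines: tyqo mhaip wdo lkf lbozs crkx ikdze fts omhgg
Hunk 3: at line 1 remove [mhaip] add [uhg,ixpv,jel] -> 11 lines: tyqo uhg ixpv jel wdo lkf lbozs crkx ikdze fts omhgg
Hunk 4: at line 4 remove [lkf,lbozs,crkx] add [vkki] -> 9 lines: tyqo uhg ixpv jel wdo vkki ikdze fts omhgg
Final line 5: wdo

Answer: wdo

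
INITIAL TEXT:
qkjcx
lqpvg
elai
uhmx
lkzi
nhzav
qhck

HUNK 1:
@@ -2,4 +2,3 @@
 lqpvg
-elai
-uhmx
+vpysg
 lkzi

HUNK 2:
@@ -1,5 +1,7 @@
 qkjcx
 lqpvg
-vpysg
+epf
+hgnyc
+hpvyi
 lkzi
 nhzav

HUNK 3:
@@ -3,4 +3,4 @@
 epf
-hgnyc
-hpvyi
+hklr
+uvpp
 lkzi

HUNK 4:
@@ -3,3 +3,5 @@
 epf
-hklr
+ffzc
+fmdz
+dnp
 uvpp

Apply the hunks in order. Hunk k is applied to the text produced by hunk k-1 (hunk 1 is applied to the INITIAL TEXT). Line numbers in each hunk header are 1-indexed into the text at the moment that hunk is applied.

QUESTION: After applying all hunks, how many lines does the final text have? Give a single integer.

Answer: 10

Derivation:
Hunk 1: at line 2 remove [elai,uhmx] add [vpysg] -> 6 lines: qkjcx lqpvg vpysg lkzi nhzav qhck
Hunk 2: at line 1 remove [vpysg] add [epf,hgnyc,hpvyi] -> 8 lines: qkjcx lqpvg epf hgnyc hpvyi lkzi nhzav qhck
Hunk 3: at line 3 remove [hgnyc,hpvyi] add [hklr,uvpp] -> 8 lines: qkjcx lqpvg epf hklr uvpp lkzi nhzav qhck
Hunk 4: at line 3 remove [hklr] add [ffzc,fmdz,dnp] -> 10 lines: qkjcx lqpvg epf ffzc fmdz dnp uvpp lkzi nhzav qhck
Final line count: 10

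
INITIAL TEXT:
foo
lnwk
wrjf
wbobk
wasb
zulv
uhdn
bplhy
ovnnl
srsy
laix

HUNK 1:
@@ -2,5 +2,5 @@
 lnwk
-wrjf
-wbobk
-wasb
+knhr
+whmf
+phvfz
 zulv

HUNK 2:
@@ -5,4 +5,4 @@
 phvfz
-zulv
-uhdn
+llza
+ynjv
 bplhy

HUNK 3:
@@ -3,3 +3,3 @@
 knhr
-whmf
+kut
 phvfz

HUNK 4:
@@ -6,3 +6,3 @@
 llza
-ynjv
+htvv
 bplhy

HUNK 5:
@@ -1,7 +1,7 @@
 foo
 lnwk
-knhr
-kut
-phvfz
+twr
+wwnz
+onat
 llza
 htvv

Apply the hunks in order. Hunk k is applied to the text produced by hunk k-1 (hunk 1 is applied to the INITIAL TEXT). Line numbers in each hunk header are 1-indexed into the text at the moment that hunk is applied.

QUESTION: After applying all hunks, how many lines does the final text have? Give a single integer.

Answer: 11

Derivation:
Hunk 1: at line 2 remove [wrjf,wbobk,wasb] add [knhr,whmf,phvfz] -> 11 lines: foo lnwk knhr whmf phvfz zulv uhdn bplhy ovnnl srsy laix
Hunk 2: at line 5 remove [zulv,uhdn] add [llza,ynjv] -> 11 lines: foo lnwk knhr whmf phvfz llza ynjv bplhy ovnnl srsy laix
Hunk 3: at line 3 remove [whmf] add [kut] -> 11 lines: foo lnwk knhr kut phvfz llza ynjv bplhy ovnnl srsy laix
Hunk 4: at line 6 remove [ynjv] add [htvv] -> 11 lines: foo lnwk knhr kut phvfz llza htvv bplhy ovnnl srsy laix
Hunk 5: at line 1 remove [knhr,kut,phvfz] add [twr,wwnz,onat] -> 11 lines: foo lnwk twr wwnz onat llza htvv bplhy ovnnl srsy laix
Final line count: 11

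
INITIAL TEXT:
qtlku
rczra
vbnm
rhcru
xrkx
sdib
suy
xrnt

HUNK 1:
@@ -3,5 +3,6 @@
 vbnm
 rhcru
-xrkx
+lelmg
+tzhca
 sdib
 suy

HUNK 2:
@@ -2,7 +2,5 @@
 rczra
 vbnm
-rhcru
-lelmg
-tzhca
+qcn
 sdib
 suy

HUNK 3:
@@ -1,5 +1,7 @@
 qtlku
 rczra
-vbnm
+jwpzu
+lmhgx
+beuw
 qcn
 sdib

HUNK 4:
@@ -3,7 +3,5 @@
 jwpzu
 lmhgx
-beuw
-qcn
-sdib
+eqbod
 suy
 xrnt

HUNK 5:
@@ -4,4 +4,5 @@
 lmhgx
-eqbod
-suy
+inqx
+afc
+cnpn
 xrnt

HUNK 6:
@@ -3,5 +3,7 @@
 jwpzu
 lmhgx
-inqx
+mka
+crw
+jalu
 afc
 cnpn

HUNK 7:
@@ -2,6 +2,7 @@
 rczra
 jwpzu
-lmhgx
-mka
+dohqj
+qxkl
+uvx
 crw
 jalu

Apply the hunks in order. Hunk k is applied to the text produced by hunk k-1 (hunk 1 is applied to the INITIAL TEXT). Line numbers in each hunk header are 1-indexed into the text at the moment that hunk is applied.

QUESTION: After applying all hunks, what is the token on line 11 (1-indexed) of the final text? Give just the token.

Hunk 1: at line 3 remove [xrkx] add [lelmg,tzhca] -> 9 lines: qtlku rczra vbnm rhcru lelmg tzhca sdib suy xrnt
Hunk 2: at line 2 remove [rhcru,lelmg,tzhca] add [qcn] -> 7 lines: qtlku rczra vbnm qcn sdib suy xrnt
Hunk 3: at line 1 remove [vbnm] add [jwpzu,lmhgx,beuw] -> 9 lines: qtlku rczra jwpzu lmhgx beuw qcn sdib suy xrnt
Hunk 4: at line 3 remove [beuw,qcn,sdib] add [eqbod] -> 7 lines: qtlku rczra jwpzu lmhgx eqbod suy xrnt
Hunk 5: at line 4 remove [eqbod,suy] add [inqx,afc,cnpn] -> 8 lines: qtlku rczra jwpzu lmhgx inqx afc cnpn xrnt
Hunk 6: at line 3 remove [inqx] add [mka,crw,jalu] -> 10 lines: qtlku rczra jwpzu lmhgx mka crw jalu afc cnpn xrnt
Hunk 7: at line 2 remove [lmhgx,mka] add [dohqj,qxkl,uvx] -> 11 lines: qtlku rczra jwpzu dohqj qxkl uvx crw jalu afc cnpn xrnt
Final line 11: xrnt

Answer: xrnt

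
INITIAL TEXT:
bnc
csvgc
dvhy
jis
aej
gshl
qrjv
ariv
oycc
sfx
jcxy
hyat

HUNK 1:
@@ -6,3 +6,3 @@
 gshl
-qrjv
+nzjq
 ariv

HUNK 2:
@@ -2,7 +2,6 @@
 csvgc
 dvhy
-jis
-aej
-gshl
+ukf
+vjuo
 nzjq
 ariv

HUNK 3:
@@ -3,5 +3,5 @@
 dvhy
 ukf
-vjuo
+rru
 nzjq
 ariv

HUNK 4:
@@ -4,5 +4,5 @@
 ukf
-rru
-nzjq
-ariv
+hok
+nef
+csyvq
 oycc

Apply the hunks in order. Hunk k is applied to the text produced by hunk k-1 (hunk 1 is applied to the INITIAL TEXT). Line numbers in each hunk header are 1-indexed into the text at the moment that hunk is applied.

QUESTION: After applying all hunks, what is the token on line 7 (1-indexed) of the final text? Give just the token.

Hunk 1: at line 6 remove [qrjv] add [nzjq] -> 12 lines: bnc csvgc dvhy jis aej gshl nzjq ariv oycc sfx jcxy hyat
Hunk 2: at line 2 remove [jis,aej,gshl] add [ukf,vjuo] -> 11 lines: bnc csvgc dvhy ukf vjuo nzjq ariv oycc sfx jcxy hyat
Hunk 3: at line 3 remove [vjuo] add [rru] -> 11 lines: bnc csvgc dvhy ukf rru nzjq ariv oycc sfx jcxy hyat
Hunk 4: at line 4 remove [rru,nzjq,ariv] add [hok,nef,csyvq] -> 11 lines: bnc csvgc dvhy ukf hok nef csyvq oycc sfx jcxy hyat
Final line 7: csyvq

Answer: csyvq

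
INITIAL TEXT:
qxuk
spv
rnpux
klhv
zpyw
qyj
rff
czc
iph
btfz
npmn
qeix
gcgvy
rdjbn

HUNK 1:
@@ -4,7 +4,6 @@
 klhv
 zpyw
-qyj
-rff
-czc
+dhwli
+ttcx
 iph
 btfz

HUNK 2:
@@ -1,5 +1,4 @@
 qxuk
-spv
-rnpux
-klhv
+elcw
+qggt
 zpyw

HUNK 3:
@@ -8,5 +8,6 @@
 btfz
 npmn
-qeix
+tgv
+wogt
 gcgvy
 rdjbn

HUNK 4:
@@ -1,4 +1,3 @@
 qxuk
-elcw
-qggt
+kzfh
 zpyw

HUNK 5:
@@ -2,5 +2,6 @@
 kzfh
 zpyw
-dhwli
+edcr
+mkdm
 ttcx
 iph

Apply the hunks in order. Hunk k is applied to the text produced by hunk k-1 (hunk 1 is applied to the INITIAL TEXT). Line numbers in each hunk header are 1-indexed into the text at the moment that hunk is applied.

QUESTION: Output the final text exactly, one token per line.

Hunk 1: at line 4 remove [qyj,rff,czc] add [dhwli,ttcx] -> 13 lines: qxuk spv rnpux klhv zpyw dhwli ttcx iph btfz npmn qeix gcgvy rdjbn
Hunk 2: at line 1 remove [spv,rnpux,klhv] add [elcw,qggt] -> 12 lines: qxuk elcw qggt zpyw dhwli ttcx iph btfz npmn qeix gcgvy rdjbn
Hunk 3: at line 8 remove [qeix] add [tgv,wogt] -> 13 lines: qxuk elcw qggt zpyw dhwli ttcx iph btfz npmn tgv wogt gcgvy rdjbn
Hunk 4: at line 1 remove [elcw,qggt] add [kzfh] -> 12 lines: qxuk kzfh zpyw dhwli ttcx iph btfz npmn tgv wogt gcgvy rdjbn
Hunk 5: at line 2 remove [dhwli] add [edcr,mkdm] -> 13 lines: qxuk kzfh zpyw edcr mkdm ttcx iph btfz npmn tgv wogt gcgvy rdjbn

Answer: qxuk
kzfh
zpyw
edcr
mkdm
ttcx
iph
btfz
npmn
tgv
wogt
gcgvy
rdjbn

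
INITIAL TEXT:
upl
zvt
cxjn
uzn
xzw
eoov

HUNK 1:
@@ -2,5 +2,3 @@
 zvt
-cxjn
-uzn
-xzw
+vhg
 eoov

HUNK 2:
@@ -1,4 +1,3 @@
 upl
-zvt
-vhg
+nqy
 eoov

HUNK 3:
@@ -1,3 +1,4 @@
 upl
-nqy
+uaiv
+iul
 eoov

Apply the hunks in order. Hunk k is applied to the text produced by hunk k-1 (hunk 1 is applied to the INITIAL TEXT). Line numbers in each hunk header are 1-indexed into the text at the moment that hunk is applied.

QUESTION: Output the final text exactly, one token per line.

Hunk 1: at line 2 remove [cxjn,uzn,xzw] add [vhg] -> 4 lines: upl zvt vhg eoov
Hunk 2: at line 1 remove [zvt,vhg] add [nqy] -> 3 lines: upl nqy eoov
Hunk 3: at line 1 remove [nqy] add [uaiv,iul] -> 4 lines: upl uaiv iul eoov

Answer: upl
uaiv
iul
eoov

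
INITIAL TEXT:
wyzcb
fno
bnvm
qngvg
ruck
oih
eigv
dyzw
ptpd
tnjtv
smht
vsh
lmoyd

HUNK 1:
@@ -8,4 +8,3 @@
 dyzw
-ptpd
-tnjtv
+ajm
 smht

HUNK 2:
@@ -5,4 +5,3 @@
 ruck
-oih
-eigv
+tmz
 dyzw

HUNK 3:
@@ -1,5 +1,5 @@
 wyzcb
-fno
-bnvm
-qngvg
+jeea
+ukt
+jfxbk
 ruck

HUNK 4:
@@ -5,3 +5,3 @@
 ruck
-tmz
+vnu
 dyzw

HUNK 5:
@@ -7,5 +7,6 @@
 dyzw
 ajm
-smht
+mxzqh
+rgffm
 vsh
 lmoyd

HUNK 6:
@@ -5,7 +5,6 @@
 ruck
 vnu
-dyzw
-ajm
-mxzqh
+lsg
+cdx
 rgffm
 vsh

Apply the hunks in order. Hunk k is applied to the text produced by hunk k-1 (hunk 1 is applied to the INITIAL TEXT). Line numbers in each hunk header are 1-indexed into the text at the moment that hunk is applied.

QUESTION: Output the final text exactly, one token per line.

Hunk 1: at line 8 remove [ptpd,tnjtv] add [ajm] -> 12 lines: wyzcb fno bnvm qngvg ruck oih eigv dyzw ajm smht vsh lmoyd
Hunk 2: at line 5 remove [oih,eigv] add [tmz] -> 11 lines: wyzcb fno bnvm qngvg ruck tmz dyzw ajm smht vsh lmoyd
Hunk 3: at line 1 remove [fno,bnvm,qngvg] add [jeea,ukt,jfxbk] -> 11 lines: wyzcb jeea ukt jfxbk ruck tmz dyzw ajm smht vsh lmoyd
Hunk 4: at line 5 remove [tmz] add [vnu] -> 11 lines: wyzcb jeea ukt jfxbk ruck vnu dyzw ajm smht vsh lmoyd
Hunk 5: at line 7 remove [smht] add [mxzqh,rgffm] -> 12 lines: wyzcb jeea ukt jfxbk ruck vnu dyzw ajm mxzqh rgffm vsh lmoyd
Hunk 6: at line 5 remove [dyzw,ajm,mxzqh] add [lsg,cdx] -> 11 lines: wyzcb jeea ukt jfxbk ruck vnu lsg cdx rgffm vsh lmoyd

Answer: wyzcb
jeea
ukt
jfxbk
ruck
vnu
lsg
cdx
rgffm
vsh
lmoyd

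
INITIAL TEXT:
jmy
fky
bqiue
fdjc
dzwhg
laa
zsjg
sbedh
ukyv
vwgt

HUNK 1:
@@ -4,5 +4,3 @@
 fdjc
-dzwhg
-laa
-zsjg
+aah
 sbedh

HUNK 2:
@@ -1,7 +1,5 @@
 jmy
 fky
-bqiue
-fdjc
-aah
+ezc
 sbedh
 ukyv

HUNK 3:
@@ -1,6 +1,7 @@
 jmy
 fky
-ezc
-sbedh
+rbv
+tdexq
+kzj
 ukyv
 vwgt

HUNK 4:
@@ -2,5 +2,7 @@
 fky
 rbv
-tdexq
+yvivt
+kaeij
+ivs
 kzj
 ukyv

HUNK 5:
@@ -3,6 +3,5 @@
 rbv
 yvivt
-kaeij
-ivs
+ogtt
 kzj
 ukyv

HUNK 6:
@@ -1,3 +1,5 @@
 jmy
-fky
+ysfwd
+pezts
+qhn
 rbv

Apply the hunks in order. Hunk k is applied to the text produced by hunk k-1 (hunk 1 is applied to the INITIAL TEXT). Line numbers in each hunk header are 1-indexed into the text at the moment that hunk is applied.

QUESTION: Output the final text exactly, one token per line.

Answer: jmy
ysfwd
pezts
qhn
rbv
yvivt
ogtt
kzj
ukyv
vwgt

Derivation:
Hunk 1: at line 4 remove [dzwhg,laa,zsjg] add [aah] -> 8 lines: jmy fky bqiue fdjc aah sbedh ukyv vwgt
Hunk 2: at line 1 remove [bqiue,fdjc,aah] add [ezc] -> 6 lines: jmy fky ezc sbedh ukyv vwgt
Hunk 3: at line 1 remove [ezc,sbedh] add [rbv,tdexq,kzj] -> 7 lines: jmy fky rbv tdexq kzj ukyv vwgt
Hunk 4: at line 2 remove [tdexq] add [yvivt,kaeij,ivs] -> 9 lines: jmy fky rbv yvivt kaeij ivs kzj ukyv vwgt
Hunk 5: at line 3 remove [kaeij,ivs] add [ogtt] -> 8 lines: jmy fky rbv yvivt ogtt kzj ukyv vwgt
Hunk 6: at line 1 remove [fky] add [ysfwd,pezts,qhn] -> 10 lines: jmy ysfwd pezts qhn rbv yvivt ogtt kzj ukyv vwgt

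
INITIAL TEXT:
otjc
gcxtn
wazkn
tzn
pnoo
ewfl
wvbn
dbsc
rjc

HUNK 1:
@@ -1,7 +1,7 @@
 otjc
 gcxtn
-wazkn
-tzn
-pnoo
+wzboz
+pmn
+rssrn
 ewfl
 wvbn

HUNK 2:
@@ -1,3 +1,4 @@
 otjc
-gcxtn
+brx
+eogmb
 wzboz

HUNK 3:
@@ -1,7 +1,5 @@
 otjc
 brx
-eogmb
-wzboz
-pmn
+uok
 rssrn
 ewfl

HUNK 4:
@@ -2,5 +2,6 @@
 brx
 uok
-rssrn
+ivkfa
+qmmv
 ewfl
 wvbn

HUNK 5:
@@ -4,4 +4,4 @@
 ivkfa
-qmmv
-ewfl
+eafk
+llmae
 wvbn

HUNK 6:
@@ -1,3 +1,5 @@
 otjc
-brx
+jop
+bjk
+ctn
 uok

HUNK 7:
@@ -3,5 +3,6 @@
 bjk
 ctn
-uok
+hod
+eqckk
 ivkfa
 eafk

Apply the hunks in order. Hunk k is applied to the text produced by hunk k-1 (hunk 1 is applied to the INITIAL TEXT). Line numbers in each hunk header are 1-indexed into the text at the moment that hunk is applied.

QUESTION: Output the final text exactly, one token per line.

Answer: otjc
jop
bjk
ctn
hod
eqckk
ivkfa
eafk
llmae
wvbn
dbsc
rjc

Derivation:
Hunk 1: at line 1 remove [wazkn,tzn,pnoo] add [wzboz,pmn,rssrn] -> 9 lines: otjc gcxtn wzboz pmn rssrn ewfl wvbn dbsc rjc
Hunk 2: at line 1 remove [gcxtn] add [brx,eogmb] -> 10 lines: otjc brx eogmb wzboz pmn rssrn ewfl wvbn dbsc rjc
Hunk 3: at line 1 remove [eogmb,wzboz,pmn] add [uok] -> 8 lines: otjc brx uok rssrn ewfl wvbn dbsc rjc
Hunk 4: at line 2 remove [rssrn] add [ivkfa,qmmv] -> 9 lines: otjc brx uok ivkfa qmmv ewfl wvbn dbsc rjc
Hunk 5: at line 4 remove [qmmv,ewfl] add [eafk,llmae] -> 9 lines: otjc brx uok ivkfa eafk llmae wvbn dbsc rjc
Hunk 6: at line 1 remove [brx] add [jop,bjk,ctn] -> 11 lines: otjc jop bjk ctn uok ivkfa eafk llmae wvbn dbsc rjc
Hunk 7: at line 3 remove [uok] add [hod,eqckk] -> 12 lines: otjc jop bjk ctn hod eqckk ivkfa eafk llmae wvbn dbsc rjc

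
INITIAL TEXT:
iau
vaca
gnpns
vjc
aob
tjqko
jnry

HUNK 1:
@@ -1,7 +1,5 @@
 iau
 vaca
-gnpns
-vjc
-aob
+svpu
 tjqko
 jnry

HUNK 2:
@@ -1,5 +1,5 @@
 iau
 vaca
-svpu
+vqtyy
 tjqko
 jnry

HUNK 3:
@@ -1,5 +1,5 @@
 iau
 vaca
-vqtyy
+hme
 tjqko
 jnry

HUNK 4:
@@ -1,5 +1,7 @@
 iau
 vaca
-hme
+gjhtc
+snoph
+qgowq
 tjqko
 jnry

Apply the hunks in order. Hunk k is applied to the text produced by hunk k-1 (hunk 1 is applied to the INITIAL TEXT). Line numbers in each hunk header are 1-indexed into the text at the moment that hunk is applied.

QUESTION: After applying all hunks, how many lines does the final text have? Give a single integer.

Answer: 7

Derivation:
Hunk 1: at line 1 remove [gnpns,vjc,aob] add [svpu] -> 5 lines: iau vaca svpu tjqko jnry
Hunk 2: at line 1 remove [svpu] add [vqtyy] -> 5 lines: iau vaca vqtyy tjqko jnry
Hunk 3: at line 1 remove [vqtyy] add [hme] -> 5 lines: iau vaca hme tjqko jnry
Hunk 4: at line 1 remove [hme] add [gjhtc,snoph,qgowq] -> 7 lines: iau vaca gjhtc snoph qgowq tjqko jnry
Final line count: 7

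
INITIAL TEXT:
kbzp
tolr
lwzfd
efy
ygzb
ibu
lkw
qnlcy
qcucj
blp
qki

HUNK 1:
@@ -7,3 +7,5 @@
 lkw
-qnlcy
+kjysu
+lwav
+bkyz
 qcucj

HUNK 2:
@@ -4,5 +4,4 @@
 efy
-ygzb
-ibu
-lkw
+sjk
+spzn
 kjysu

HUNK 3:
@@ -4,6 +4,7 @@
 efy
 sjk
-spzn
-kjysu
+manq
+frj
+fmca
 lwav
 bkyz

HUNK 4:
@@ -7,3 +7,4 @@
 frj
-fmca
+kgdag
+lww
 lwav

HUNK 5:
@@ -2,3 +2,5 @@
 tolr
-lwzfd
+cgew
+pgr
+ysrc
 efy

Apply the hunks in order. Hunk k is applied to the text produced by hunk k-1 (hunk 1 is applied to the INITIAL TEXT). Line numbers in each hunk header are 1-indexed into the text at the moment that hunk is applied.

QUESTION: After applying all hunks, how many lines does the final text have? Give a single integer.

Answer: 16

Derivation:
Hunk 1: at line 7 remove [qnlcy] add [kjysu,lwav,bkyz] -> 13 lines: kbzp tolr lwzfd efy ygzb ibu lkw kjysu lwav bkyz qcucj blp qki
Hunk 2: at line 4 remove [ygzb,ibu,lkw] add [sjk,spzn] -> 12 lines: kbzp tolr lwzfd efy sjk spzn kjysu lwav bkyz qcucj blp qki
Hunk 3: at line 4 remove [spzn,kjysu] add [manq,frj,fmca] -> 13 lines: kbzp tolr lwzfd efy sjk manq frj fmca lwav bkyz qcucj blp qki
Hunk 4: at line 7 remove [fmca] add [kgdag,lww] -> 14 lines: kbzp tolr lwzfd efy sjk manq frj kgdag lww lwav bkyz qcucj blp qki
Hunk 5: at line 2 remove [lwzfd] add [cgew,pgr,ysrc] -> 16 lines: kbzp tolr cgew pgr ysrc efy sjk manq frj kgdag lww lwav bkyz qcucj blp qki
Final line count: 16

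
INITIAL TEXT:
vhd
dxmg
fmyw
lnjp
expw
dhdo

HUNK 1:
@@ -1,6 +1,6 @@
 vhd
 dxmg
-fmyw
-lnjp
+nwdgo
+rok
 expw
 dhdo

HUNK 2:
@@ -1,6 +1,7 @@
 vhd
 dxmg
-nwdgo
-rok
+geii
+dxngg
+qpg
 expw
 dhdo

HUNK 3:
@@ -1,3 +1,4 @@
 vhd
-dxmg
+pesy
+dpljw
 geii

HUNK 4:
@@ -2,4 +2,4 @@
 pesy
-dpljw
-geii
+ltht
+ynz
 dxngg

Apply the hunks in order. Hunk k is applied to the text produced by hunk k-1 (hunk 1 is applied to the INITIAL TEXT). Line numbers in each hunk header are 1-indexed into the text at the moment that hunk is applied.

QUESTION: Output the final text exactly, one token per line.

Answer: vhd
pesy
ltht
ynz
dxngg
qpg
expw
dhdo

Derivation:
Hunk 1: at line 1 remove [fmyw,lnjp] add [nwdgo,rok] -> 6 lines: vhd dxmg nwdgo rok expw dhdo
Hunk 2: at line 1 remove [nwdgo,rok] add [geii,dxngg,qpg] -> 7 lines: vhd dxmg geii dxngg qpg expw dhdo
Hunk 3: at line 1 remove [dxmg] add [pesy,dpljw] -> 8 lines: vhd pesy dpljw geii dxngg qpg expw dhdo
Hunk 4: at line 2 remove [dpljw,geii] add [ltht,ynz] -> 8 lines: vhd pesy ltht ynz dxngg qpg expw dhdo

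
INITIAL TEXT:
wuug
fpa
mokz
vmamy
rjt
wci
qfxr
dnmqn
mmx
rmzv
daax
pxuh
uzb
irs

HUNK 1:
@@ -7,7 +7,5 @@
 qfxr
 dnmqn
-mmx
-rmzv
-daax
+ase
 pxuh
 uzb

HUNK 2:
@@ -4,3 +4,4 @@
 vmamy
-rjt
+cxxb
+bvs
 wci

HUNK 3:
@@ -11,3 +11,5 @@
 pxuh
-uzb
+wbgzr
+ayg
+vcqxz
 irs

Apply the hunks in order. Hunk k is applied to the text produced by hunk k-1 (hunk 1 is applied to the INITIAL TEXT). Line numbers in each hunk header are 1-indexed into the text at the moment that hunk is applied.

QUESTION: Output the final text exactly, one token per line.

Hunk 1: at line 7 remove [mmx,rmzv,daax] add [ase] -> 12 lines: wuug fpa mokz vmamy rjt wci qfxr dnmqn ase pxuh uzb irs
Hunk 2: at line 4 remove [rjt] add [cxxb,bvs] -> 13 lines: wuug fpa mokz vmamy cxxb bvs wci qfxr dnmqn ase pxuh uzb irs
Hunk 3: at line 11 remove [uzb] add [wbgzr,ayg,vcqxz] -> 15 lines: wuug fpa mokz vmamy cxxb bvs wci qfxr dnmqn ase pxuh wbgzr ayg vcqxz irs

Answer: wuug
fpa
mokz
vmamy
cxxb
bvs
wci
qfxr
dnmqn
ase
pxuh
wbgzr
ayg
vcqxz
irs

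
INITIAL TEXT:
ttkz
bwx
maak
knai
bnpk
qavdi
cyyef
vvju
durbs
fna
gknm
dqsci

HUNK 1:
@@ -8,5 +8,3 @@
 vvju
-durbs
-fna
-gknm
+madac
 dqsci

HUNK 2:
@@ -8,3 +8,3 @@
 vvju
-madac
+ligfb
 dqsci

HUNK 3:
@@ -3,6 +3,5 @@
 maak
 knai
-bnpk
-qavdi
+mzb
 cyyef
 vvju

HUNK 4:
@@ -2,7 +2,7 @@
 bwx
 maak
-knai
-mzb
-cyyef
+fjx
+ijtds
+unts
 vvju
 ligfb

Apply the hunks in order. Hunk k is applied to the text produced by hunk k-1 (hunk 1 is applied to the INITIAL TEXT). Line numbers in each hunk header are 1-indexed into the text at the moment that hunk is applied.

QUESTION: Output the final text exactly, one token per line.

Answer: ttkz
bwx
maak
fjx
ijtds
unts
vvju
ligfb
dqsci

Derivation:
Hunk 1: at line 8 remove [durbs,fna,gknm] add [madac] -> 10 lines: ttkz bwx maak knai bnpk qavdi cyyef vvju madac dqsci
Hunk 2: at line 8 remove [madac] add [ligfb] -> 10 lines: ttkz bwx maak knai bnpk qavdi cyyef vvju ligfb dqsci
Hunk 3: at line 3 remove [bnpk,qavdi] add [mzb] -> 9 lines: ttkz bwx maak knai mzb cyyef vvju ligfb dqsci
Hunk 4: at line 2 remove [knai,mzb,cyyef] add [fjx,ijtds,unts] -> 9 lines: ttkz bwx maak fjx ijtds unts vvju ligfb dqsci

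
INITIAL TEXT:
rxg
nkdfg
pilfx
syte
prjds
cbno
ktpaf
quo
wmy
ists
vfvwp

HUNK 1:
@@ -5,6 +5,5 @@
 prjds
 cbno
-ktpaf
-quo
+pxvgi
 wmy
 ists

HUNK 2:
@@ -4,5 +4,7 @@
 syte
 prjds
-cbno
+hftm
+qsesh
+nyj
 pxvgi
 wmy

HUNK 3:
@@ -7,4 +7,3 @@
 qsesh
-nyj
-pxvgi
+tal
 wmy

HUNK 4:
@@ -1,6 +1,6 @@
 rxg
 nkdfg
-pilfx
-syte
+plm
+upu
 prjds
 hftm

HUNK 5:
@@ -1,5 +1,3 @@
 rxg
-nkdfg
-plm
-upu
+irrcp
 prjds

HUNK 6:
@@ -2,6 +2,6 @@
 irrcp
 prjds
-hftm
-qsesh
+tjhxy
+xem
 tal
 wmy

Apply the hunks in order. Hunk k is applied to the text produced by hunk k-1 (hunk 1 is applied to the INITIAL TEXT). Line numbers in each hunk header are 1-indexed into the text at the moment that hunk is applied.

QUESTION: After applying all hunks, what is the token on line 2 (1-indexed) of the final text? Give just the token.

Hunk 1: at line 5 remove [ktpaf,quo] add [pxvgi] -> 10 lines: rxg nkdfg pilfx syte prjds cbno pxvgi wmy ists vfvwp
Hunk 2: at line 4 remove [cbno] add [hftm,qsesh,nyj] -> 12 lines: rxg nkdfg pilfx syte prjds hftm qsesh nyj pxvgi wmy ists vfvwp
Hunk 3: at line 7 remove [nyj,pxvgi] add [tal] -> 11 lines: rxg nkdfg pilfx syte prjds hftm qsesh tal wmy ists vfvwp
Hunk 4: at line 1 remove [pilfx,syte] add [plm,upu] -> 11 lines: rxg nkdfg plm upu prjds hftm qsesh tal wmy ists vfvwp
Hunk 5: at line 1 remove [nkdfg,plm,upu] add [irrcp] -> 9 lines: rxg irrcp prjds hftm qsesh tal wmy ists vfvwp
Hunk 6: at line 2 remove [hftm,qsesh] add [tjhxy,xem] -> 9 lines: rxg irrcp prjds tjhxy xem tal wmy ists vfvwp
Final line 2: irrcp

Answer: irrcp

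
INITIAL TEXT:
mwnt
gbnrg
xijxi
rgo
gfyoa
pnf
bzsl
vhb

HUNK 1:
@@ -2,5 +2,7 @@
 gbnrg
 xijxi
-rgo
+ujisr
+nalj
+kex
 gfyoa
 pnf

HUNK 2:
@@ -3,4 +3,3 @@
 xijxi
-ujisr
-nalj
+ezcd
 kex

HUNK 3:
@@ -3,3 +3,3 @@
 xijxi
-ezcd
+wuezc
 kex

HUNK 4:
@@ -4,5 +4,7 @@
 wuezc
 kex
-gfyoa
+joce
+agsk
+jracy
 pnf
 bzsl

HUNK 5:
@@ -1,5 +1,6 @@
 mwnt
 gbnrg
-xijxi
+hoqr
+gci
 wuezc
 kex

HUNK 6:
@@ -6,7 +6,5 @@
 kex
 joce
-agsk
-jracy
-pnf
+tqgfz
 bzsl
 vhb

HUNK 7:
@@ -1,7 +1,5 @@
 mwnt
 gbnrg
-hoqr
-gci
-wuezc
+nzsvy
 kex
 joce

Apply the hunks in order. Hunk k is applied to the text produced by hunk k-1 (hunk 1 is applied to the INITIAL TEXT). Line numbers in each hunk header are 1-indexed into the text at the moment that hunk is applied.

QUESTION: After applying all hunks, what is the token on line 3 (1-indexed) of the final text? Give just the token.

Answer: nzsvy

Derivation:
Hunk 1: at line 2 remove [rgo] add [ujisr,nalj,kex] -> 10 lines: mwnt gbnrg xijxi ujisr nalj kex gfyoa pnf bzsl vhb
Hunk 2: at line 3 remove [ujisr,nalj] add [ezcd] -> 9 lines: mwnt gbnrg xijxi ezcd kex gfyoa pnf bzsl vhb
Hunk 3: at line 3 remove [ezcd] add [wuezc] -> 9 lines: mwnt gbnrg xijxi wuezc kex gfyoa pnf bzsl vhb
Hunk 4: at line 4 remove [gfyoa] add [joce,agsk,jracy] -> 11 lines: mwnt gbnrg xijxi wuezc kex joce agsk jracy pnf bzsl vhb
Hunk 5: at line 1 remove [xijxi] add [hoqr,gci] -> 12 lines: mwnt gbnrg hoqr gci wuezc kex joce agsk jracy pnf bzsl vhb
Hunk 6: at line 6 remove [agsk,jracy,pnf] add [tqgfz] -> 10 lines: mwnt gbnrg hoqr gci wuezc kex joce tqgfz bzsl vhb
Hunk 7: at line 1 remove [hoqr,gci,wuezc] add [nzsvy] -> 8 lines: mwnt gbnrg nzsvy kex joce tqgfz bzsl vhb
Final line 3: nzsvy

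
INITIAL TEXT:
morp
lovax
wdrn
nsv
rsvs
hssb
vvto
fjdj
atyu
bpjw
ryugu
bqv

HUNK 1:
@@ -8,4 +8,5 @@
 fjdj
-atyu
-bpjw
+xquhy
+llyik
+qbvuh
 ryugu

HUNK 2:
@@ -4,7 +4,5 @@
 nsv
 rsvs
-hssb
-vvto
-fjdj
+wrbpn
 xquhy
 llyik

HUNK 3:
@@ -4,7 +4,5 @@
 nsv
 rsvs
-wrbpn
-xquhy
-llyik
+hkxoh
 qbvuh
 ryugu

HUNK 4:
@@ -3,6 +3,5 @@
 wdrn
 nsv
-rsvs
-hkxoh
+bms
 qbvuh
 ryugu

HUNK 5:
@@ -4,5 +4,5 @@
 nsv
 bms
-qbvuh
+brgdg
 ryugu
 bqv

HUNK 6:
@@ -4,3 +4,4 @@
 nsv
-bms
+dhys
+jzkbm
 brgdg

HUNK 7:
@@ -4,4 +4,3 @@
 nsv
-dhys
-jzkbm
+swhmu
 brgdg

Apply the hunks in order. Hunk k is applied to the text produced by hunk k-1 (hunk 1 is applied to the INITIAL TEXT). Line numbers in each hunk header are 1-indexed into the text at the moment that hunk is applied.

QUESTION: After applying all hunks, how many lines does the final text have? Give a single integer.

Answer: 8

Derivation:
Hunk 1: at line 8 remove [atyu,bpjw] add [xquhy,llyik,qbvuh] -> 13 lines: morp lovax wdrn nsv rsvs hssb vvto fjdj xquhy llyik qbvuh ryugu bqv
Hunk 2: at line 4 remove [hssb,vvto,fjdj] add [wrbpn] -> 11 lines: morp lovax wdrn nsv rsvs wrbpn xquhy llyik qbvuh ryugu bqv
Hunk 3: at line 4 remove [wrbpn,xquhy,llyik] add [hkxoh] -> 9 lines: morp lovax wdrn nsv rsvs hkxoh qbvuh ryugu bqv
Hunk 4: at line 3 remove [rsvs,hkxoh] add [bms] -> 8 lines: morp lovax wdrn nsv bms qbvuh ryugu bqv
Hunk 5: at line 4 remove [qbvuh] add [brgdg] -> 8 lines: morp lovax wdrn nsv bms brgdg ryugu bqv
Hunk 6: at line 4 remove [bms] add [dhys,jzkbm] -> 9 lines: morp lovax wdrn nsv dhys jzkbm brgdg ryugu bqv
Hunk 7: at line 4 remove [dhys,jzkbm] add [swhmu] -> 8 lines: morp lovax wdrn nsv swhmu brgdg ryugu bqv
Final line count: 8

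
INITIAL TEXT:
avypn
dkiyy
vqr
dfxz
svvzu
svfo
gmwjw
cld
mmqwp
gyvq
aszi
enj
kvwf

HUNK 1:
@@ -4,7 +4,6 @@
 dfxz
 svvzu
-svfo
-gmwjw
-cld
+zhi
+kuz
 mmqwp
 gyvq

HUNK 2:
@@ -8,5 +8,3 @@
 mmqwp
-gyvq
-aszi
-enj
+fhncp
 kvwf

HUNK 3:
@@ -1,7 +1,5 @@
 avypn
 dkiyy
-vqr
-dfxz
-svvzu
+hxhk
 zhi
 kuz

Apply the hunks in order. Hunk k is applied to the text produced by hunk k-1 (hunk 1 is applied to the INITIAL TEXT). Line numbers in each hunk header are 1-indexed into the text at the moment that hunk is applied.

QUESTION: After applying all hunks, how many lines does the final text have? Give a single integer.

Answer: 8

Derivation:
Hunk 1: at line 4 remove [svfo,gmwjw,cld] add [zhi,kuz] -> 12 lines: avypn dkiyy vqr dfxz svvzu zhi kuz mmqwp gyvq aszi enj kvwf
Hunk 2: at line 8 remove [gyvq,aszi,enj] add [fhncp] -> 10 lines: avypn dkiyy vqr dfxz svvzu zhi kuz mmqwp fhncp kvwf
Hunk 3: at line 1 remove [vqr,dfxz,svvzu] add [hxhk] -> 8 lines: avypn dkiyy hxhk zhi kuz mmqwp fhncp kvwf
Final line count: 8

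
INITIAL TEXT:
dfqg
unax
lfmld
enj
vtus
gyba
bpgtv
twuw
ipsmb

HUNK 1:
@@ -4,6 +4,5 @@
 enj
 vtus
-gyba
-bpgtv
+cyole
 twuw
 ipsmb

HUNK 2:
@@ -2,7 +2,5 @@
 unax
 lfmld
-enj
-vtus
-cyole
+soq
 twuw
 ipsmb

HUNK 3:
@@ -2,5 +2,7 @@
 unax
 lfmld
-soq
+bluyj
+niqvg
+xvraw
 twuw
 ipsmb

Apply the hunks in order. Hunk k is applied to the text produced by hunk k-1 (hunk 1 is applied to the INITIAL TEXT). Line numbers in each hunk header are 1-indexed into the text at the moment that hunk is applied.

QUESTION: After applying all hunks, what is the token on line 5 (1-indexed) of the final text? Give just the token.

Answer: niqvg

Derivation:
Hunk 1: at line 4 remove [gyba,bpgtv] add [cyole] -> 8 lines: dfqg unax lfmld enj vtus cyole twuw ipsmb
Hunk 2: at line 2 remove [enj,vtus,cyole] add [soq] -> 6 lines: dfqg unax lfmld soq twuw ipsmb
Hunk 3: at line 2 remove [soq] add [bluyj,niqvg,xvraw] -> 8 lines: dfqg unax lfmld bluyj niqvg xvraw twuw ipsmb
Final line 5: niqvg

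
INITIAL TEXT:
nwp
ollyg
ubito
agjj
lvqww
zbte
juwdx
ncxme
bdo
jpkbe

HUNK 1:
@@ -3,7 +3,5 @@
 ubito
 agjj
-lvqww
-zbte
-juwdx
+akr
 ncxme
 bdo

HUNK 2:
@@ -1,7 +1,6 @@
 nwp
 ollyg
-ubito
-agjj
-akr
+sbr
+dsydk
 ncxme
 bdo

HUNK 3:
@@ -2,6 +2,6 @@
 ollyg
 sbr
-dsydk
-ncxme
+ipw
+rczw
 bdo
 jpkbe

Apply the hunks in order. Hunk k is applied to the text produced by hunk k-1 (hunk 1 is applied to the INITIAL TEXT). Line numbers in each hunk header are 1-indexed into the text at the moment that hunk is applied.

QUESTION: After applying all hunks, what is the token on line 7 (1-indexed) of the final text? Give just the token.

Hunk 1: at line 3 remove [lvqww,zbte,juwdx] add [akr] -> 8 lines: nwp ollyg ubito agjj akr ncxme bdo jpkbe
Hunk 2: at line 1 remove [ubito,agjj,akr] add [sbr,dsydk] -> 7 lines: nwp ollyg sbr dsydk ncxme bdo jpkbe
Hunk 3: at line 2 remove [dsydk,ncxme] add [ipw,rczw] -> 7 lines: nwp ollyg sbr ipw rczw bdo jpkbe
Final line 7: jpkbe

Answer: jpkbe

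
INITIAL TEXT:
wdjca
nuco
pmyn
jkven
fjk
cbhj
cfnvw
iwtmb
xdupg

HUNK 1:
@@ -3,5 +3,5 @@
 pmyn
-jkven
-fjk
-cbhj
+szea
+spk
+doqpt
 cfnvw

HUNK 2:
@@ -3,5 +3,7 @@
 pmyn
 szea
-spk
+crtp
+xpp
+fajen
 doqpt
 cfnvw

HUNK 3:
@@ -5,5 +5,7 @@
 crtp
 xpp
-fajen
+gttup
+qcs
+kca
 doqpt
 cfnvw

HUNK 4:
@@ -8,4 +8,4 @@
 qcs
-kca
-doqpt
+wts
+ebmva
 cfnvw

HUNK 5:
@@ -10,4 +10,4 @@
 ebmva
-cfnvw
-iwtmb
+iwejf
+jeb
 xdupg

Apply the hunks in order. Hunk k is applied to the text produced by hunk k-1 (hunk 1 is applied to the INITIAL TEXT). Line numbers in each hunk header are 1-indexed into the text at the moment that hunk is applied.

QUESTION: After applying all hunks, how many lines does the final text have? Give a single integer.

Answer: 13

Derivation:
Hunk 1: at line 3 remove [jkven,fjk,cbhj] add [szea,spk,doqpt] -> 9 lines: wdjca nuco pmyn szea spk doqpt cfnvw iwtmb xdupg
Hunk 2: at line 3 remove [spk] add [crtp,xpp,fajen] -> 11 lines: wdjca nuco pmyn szea crtp xpp fajen doqpt cfnvw iwtmb xdupg
Hunk 3: at line 5 remove [fajen] add [gttup,qcs,kca] -> 13 lines: wdjca nuco pmyn szea crtp xpp gttup qcs kca doqpt cfnvw iwtmb xdupg
Hunk 4: at line 8 remove [kca,doqpt] add [wts,ebmva] -> 13 lines: wdjca nuco pmyn szea crtp xpp gttup qcs wts ebmva cfnvw iwtmb xdupg
Hunk 5: at line 10 remove [cfnvw,iwtmb] add [iwejf,jeb] -> 13 lines: wdjca nuco pmyn szea crtp xpp gttup qcs wts ebmva iwejf jeb xdupg
Final line count: 13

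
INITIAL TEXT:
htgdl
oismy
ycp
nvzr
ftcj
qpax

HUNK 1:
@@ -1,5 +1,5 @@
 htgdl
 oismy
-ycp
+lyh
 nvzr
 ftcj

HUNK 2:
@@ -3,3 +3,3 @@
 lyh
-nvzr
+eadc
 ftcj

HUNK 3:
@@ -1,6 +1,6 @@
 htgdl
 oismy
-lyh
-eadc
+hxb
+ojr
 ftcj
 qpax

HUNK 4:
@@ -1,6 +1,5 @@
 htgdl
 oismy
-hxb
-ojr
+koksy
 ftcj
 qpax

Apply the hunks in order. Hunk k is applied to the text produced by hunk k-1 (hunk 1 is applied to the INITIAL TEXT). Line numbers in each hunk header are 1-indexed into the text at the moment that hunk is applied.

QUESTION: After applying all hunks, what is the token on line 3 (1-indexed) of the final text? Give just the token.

Hunk 1: at line 1 remove [ycp] add [lyh] -> 6 lines: htgdl oismy lyh nvzr ftcj qpax
Hunk 2: at line 3 remove [nvzr] add [eadc] -> 6 lines: htgdl oismy lyh eadc ftcj qpax
Hunk 3: at line 1 remove [lyh,eadc] add [hxb,ojr] -> 6 lines: htgdl oismy hxb ojr ftcj qpax
Hunk 4: at line 1 remove [hxb,ojr] add [koksy] -> 5 lines: htgdl oismy koksy ftcj qpax
Final line 3: koksy

Answer: koksy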